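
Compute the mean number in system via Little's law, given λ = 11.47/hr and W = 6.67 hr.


Little's law: L = λ × W
= 11.47 × 6.67
= 76.50


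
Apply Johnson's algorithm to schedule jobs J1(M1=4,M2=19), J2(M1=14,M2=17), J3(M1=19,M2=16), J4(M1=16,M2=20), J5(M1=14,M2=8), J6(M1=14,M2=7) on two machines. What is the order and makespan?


Johnson's rule:
Group 1 (M1≤M2, sort by M1): ['J1', 'J2', 'J4']
Group 2 (M1>M2, sort desc M2): ['J3', 'J5', 'J6']
Sequence: J1 → J2 → J4 → J3 → J5 → J6
Makespan calculation:
  J1: M1 done=4, M2 done=23
  J2: M1 done=18, M2 done=40
  J4: M1 done=34, M2 done=60
  J3: M1 done=53, M2 done=76
  J5: M1 done=67, M2 done=84
  J6: M1 done=81, M2 done=91
= Sequence: J1 → J2 → J4 → J3 → J5 → J6, Makespan: 91


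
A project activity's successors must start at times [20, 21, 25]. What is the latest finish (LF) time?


LF = min of all successor start times
Successors start at: [20, 21, 25]
LF = min(20, 21, 25)
= 20


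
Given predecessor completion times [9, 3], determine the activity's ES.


ES = max of all predecessor completion times
Predecessors: [9, 3]
ES = max(9, 3)
= 9


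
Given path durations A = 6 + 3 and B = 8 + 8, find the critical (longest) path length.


Path A: 6 + 3 = 9
Path B: 8 + 8 = 16
Critical path = longest = max(9, 16)
= 16 (Path B)


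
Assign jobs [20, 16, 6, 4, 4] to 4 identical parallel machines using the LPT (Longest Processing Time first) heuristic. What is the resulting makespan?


Jobs (LPT sorted): [20, 16, 6, 4, 4]
Machines: 4
  J=20 → Machine 1 (load: 0+20=20)
  J=16 → Machine 2 (load: 0+16=16)
  J=6 → Machine 3 (load: 0+6=6)
  J=4 → Machine 4 (load: 0+4=4)
  J=4 → Machine 4 (load: 4+4=8)
Machine loads: [20, 16, 6, 8]
Makespan = max = 20 time units


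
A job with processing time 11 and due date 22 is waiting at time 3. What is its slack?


Slack = due - current_time - processing
= 22 - 3 - 11
= 8


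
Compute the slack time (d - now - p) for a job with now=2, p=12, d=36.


Slack = due - current_time - processing
= 36 - 2 - 12
= 22


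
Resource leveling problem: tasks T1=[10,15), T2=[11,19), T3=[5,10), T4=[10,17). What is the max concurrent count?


Check each time point for overlaps:
  t=11: 3 tasks active (T1, T2, T4)
Max concurrent = 3


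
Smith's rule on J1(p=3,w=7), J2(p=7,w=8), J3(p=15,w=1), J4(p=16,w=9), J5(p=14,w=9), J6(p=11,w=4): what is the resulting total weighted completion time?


WSPT order (by p/w): J1 → J2 → J5 → J4 → J6 → J3
  J1: C=3, w·C=7×3=21
  J2: C=10, w·C=8×10=80
  J5: C=24, w·C=9×24=216
  J4: C=40, w·C=9×40=360
  J6: C=51, w·C=4×51=204
  J3: C=66, w·C=1×66=66
Σ w·C = 947
= 947


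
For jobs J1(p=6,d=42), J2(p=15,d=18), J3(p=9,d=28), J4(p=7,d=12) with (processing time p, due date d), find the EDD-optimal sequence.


EDD: sort by earliest due date
  J4: d=12, p=7
  J2: d=18, p=15
  J3: d=28, p=9
  J1: d=42, p=6
Order: J4 → J2 → J3 → J1


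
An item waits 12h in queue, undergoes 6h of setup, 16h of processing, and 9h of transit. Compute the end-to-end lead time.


Lead time = queue + setup + processing + transit
= 12 + 6 + 16 + 9
= 43 hours


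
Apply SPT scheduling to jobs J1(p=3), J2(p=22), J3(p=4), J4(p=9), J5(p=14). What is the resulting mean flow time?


SPT order: J1 → J3 → J4 → J5 → J2
Completion times:
  J1: C=3
  J3: C=7
  J4: C=16
  J5: C=30
  J2: C=52
Sum = 108, n = 5
Mean flow = 108/5
= 21.60


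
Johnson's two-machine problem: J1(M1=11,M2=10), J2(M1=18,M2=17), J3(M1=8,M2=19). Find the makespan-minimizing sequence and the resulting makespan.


Johnson's rule:
Group 1 (M1≤M2, sort by M1): ['J3']
Group 2 (M1>M2, sort desc M2): ['J2', 'J1']
Sequence: J3 → J2 → J1
Makespan calculation:
  J3: M1 done=8, M2 done=27
  J2: M1 done=26, M2 done=44
  J1: M1 done=37, M2 done=54
= Sequence: J3 → J2 → J1, Makespan: 54


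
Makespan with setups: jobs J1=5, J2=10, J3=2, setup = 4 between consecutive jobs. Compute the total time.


Makespan = Σ processing + (n-1) × setup
= (5 + 10 + 2) + (3-1)×4
= 17 + 8
= 25 time units


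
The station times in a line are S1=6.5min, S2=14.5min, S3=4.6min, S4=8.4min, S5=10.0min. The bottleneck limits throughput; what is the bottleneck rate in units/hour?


Bottleneck = longest station time
Station times: [6.5, 14.5, 4.6, 8.4, 10.0]
Max = 14.5 min
Rate = 60 / 14.5
= 4.14 units/hour (bottleneck: 14.5min)


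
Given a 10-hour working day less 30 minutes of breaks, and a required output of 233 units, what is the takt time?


Available = 10×60 - 30 = 570 min
Takt time = 570 / 233
= 2.45 min/unit


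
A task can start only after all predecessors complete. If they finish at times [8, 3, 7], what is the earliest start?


ES = max of all predecessor completion times
Predecessors: [8, 3, 7]
ES = max(8, 3, 7)
= 8


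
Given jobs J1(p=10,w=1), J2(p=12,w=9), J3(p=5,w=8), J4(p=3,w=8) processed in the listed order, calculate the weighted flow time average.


Completion times:
  J1: C=10, w×C=1×10=10
  J2: C=22, w×C=9×22=198
  J3: C=27, w×C=8×27=216
  J4: C=30, w×C=8×30=240
Sum w×C = 664
Sum w = 26
Weighted avg = 664/26
= 25.54


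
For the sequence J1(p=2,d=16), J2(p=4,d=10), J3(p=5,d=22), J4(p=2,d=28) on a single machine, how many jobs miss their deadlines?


Completion vs due date:
  J1: C=2, d=16 → on time
  J2: C=6, d=10 → on time
  J3: C=11, d=22 → on time
  J4: C=13, d=28 → on time
Tardy jobs: none
Count = 0


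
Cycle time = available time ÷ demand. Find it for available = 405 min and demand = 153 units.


Cycle time = available time / demand
= 405 / 153
= 2.65 min/unit


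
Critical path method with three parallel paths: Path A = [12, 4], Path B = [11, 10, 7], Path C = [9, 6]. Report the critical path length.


Path A: 12 + 4 = 16
Path B: 11 + 10 + 7 = 28
Path C: 9 + 6 = 15
Critical path = longest = max(16, 28, 15)
= 28 (Path B)


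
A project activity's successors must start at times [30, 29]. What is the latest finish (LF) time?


LF = min of all successor start times
Successors start at: [30, 29]
LF = min(30, 29)
= 29


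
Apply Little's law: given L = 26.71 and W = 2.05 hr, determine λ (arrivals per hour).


Little's law: L = λW → λ = L / W
= 26.71 / 2.05
= 13.03 per hour


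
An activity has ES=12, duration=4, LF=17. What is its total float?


EF = ES + duration = 12 + 4 = 16
LS = LF - duration = 17 - 4 = 13
Total Float = LF - EF = 17 - 16
(or LS - ES = 13 - 12)
= 1


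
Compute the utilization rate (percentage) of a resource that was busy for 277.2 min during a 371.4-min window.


Utilization = busy / total × 100
= 277.2 / 371.4 × 100
= 74.6%


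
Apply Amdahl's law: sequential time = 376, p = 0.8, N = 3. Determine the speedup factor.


Amdahl's law: T_p = T × ((1-p) + p/N)
= 376 × ((1-0.8) + 0.8/3)
= 376 × (0.20 + 0.2667)
= 376 × 0.4667
= 175.47
Speedup = 376/175.47
= 2.14×


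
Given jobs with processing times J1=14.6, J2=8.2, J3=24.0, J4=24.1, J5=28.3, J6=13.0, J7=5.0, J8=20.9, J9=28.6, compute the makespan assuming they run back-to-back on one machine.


Sequential makespan: sum all processing times
= 14.6 + 8.2 + 24.0 + 24.1 + 28.3 + 13.0 + 5.0 + 20.9 + 28.6
= 166.7 time units


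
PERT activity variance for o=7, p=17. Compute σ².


σ² = ((p - o) / 6)² = (p - o)² / 36
= (17 - 7)² / 36
= 10² / 36
= 100 / 36
= 2.7778


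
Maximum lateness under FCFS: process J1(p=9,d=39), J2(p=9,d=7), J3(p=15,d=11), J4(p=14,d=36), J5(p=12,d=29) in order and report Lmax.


Lateness per job (L = C - d):
  J1: C=9, d=39, L=-30
  J2: C=18, d=7, L=11
  J3: C=33, d=11, L=22
  J4: C=47, d=36, L=11
  J5: C=59, d=29, L=30
Lmax = max(-30, 11, 22, 11, 30)
= 30


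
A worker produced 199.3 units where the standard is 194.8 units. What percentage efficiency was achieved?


Efficiency = (actual / standard) × 100
= (199.3 / 194.8) × 100
= 102.3%


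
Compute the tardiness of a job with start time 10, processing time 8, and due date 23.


Completion = start + processing = 10 + 8 = 18
Tardiness = max(0, C - d) = max(0, 18 - 23)
= max(0, -5)
= 0


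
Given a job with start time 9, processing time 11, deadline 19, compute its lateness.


Completion = 9 + 11 = 20
Lateness = C - d = 20 - 19
= 1


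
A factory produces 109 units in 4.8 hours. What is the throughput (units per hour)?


Throughput = units / time
= 109 / 4.8
= 22.7 units/hour


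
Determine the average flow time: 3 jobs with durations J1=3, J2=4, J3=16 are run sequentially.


Completion times:
  J1: completes at 3
  J2: completes at 7
  J3: completes at 23
Sum = 33
Average = 33/3
= 11.00


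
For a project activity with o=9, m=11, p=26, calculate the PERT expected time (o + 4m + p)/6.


te = (o + 4m + p) / 6
= (9 + 4×11 + 26) / 6
= (9 + 44 + 26) / 6
= 79 / 6
= 13.17


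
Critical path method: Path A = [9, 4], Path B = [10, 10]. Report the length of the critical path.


Path A: 9 + 4 = 13
Path B: 10 + 10 = 20
Critical path = longest = max(13, 20)
= 20 (Path B)


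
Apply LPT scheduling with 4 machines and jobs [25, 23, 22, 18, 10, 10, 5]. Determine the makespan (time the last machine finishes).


Jobs (LPT sorted): [25, 23, 22, 18, 10, 10, 5]
Machines: 4
  J=25 → Machine 1 (load: 0+25=25)
  J=23 → Machine 2 (load: 0+23=23)
  J=22 → Machine 3 (load: 0+22=22)
  J=18 → Machine 4 (load: 0+18=18)
  J=10 → Machine 4 (load: 18+10=28)
  J=10 → Machine 3 (load: 22+10=32)
  J=5 → Machine 2 (load: 23+5=28)
Machine loads: [25, 28, 32, 28]
Makespan = max = 32 time units


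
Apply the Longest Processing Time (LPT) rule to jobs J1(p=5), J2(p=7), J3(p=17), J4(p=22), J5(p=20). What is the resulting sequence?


LPT: sort by longest processing time first
  J4: p=22
  J5: p=20
  J3: p=17
  J2: p=7
  J1: p=5
Order: J4 → J5 → J3 → J2 → J1


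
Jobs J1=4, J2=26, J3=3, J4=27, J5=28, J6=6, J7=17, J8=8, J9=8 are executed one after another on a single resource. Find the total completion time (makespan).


Sequential makespan: sum all processing times
= 4 + 26 + 3 + 27 + 28 + 6 + 17 + 8 + 8
= 127 time units


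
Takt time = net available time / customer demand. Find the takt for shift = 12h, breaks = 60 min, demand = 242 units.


Available = 12×60 - 60 = 660 min
Takt time = 660 / 242
= 2.73 min/unit


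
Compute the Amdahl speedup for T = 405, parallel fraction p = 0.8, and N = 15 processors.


Amdahl's law: T_p = T × ((1-p) + p/N)
= 405 × ((1-0.8) + 0.8/15)
= 405 × (0.20 + 0.0533)
= 405 × 0.2533
= 102.60
Speedup = 405/102.60
= 3.95×


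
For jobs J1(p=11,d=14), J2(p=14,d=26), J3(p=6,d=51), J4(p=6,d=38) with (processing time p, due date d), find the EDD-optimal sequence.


EDD: sort by earliest due date
  J1: d=14, p=11
  J2: d=26, p=14
  J4: d=38, p=6
  J3: d=51, p=6
Order: J1 → J2 → J4 → J3


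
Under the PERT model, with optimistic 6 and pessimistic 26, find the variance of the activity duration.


σ² = ((p - o) / 6)² = (p - o)² / 36
= (26 - 6)² / 36
= 20² / 36
= 400 / 36
= 11.1111


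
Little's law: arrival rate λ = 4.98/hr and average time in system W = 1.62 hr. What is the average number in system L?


Little's law: L = λ × W
= 4.98 × 1.62
= 8.07


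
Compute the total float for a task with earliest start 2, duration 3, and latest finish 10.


EF = ES + duration = 2 + 3 = 5
LS = LF - duration = 10 - 3 = 7
Total Float = LF - EF = 10 - 5
(or LS - ES = 7 - 2)
= 5


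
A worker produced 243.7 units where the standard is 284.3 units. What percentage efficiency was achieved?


Efficiency = (actual / standard) × 100
= (243.7 / 284.3) × 100
= 85.7%


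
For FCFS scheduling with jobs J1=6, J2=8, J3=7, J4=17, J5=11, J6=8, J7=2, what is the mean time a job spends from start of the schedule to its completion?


Completion times:
  J1: completes at 6
  J2: completes at 14
  J3: completes at 21
  J4: completes at 38
  J5: completes at 49
  J6: completes at 57
  J7: completes at 59
Sum = 244
Average = 244/7
= 34.86


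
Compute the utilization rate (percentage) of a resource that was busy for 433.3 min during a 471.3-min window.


Utilization = busy / total × 100
= 433.3 / 471.3 × 100
= 91.9%


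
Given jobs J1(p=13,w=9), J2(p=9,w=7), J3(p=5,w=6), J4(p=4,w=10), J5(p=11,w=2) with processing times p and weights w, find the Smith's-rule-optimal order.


WSPT (Smith's rule): sort by p/w ascending
  J4: p/w = 4/10 = 0.400
  J3: p/w = 5/6 = 0.833
  J2: p/w = 9/7 = 1.286
  J1: p/w = 13/9 = 1.444
  J5: p/w = 11/2 = 5.500
Order: J4 → J3 → J2 → J1 → J5


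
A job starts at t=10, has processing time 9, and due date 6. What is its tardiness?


Completion = start + processing = 10 + 9 = 19
Tardiness = max(0, C - d) = max(0, 19 - 6)
= max(0, 13)
= 13


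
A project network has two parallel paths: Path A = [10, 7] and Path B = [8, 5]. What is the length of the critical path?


Path A: 10 + 7 = 17
Path B: 8 + 5 = 13
Critical path = longest = max(17, 13)
= 17 (Path A)


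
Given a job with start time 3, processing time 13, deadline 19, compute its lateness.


Completion = 3 + 13 = 16
Lateness = C - d = 16 - 19
= -3


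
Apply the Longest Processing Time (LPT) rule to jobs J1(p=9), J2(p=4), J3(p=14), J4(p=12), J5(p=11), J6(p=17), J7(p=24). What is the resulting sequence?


LPT: sort by longest processing time first
  J7: p=24
  J6: p=17
  J3: p=14
  J4: p=12
  J5: p=11
  J1: p=9
  J2: p=4
Order: J7 → J6 → J3 → J4 → J5 → J1 → J2


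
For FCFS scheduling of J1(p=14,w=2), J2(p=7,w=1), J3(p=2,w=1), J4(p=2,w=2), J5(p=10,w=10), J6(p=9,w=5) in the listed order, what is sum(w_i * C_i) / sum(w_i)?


Completion times:
  J1: C=14, w×C=2×14=28
  J2: C=21, w×C=1×21=21
  J3: C=23, w×C=1×23=23
  J4: C=25, w×C=2×25=50
  J5: C=35, w×C=10×35=350
  J6: C=44, w×C=5×44=220
Sum w×C = 692
Sum w = 21
Weighted avg = 692/21
= 32.95


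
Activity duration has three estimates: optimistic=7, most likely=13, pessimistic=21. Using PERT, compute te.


te = (o + 4m + p) / 6
= (7 + 4×13 + 21) / 6
= (7 + 52 + 21) / 6
= 80 / 6
= 13.33


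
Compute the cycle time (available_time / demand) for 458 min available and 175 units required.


Cycle time = available time / demand
= 458 / 175
= 2.62 min/unit


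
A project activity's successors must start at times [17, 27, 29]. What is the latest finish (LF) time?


LF = min of all successor start times
Successors start at: [17, 27, 29]
LF = min(17, 27, 29)
= 17


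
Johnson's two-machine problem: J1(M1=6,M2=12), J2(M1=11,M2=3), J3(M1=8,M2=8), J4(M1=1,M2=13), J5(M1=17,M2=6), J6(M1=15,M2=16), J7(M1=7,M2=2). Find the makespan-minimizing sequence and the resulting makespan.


Johnson's rule:
Group 1 (M1≤M2, sort by M1): ['J4', 'J1', 'J3', 'J6']
Group 2 (M1>M2, sort desc M2): ['J5', 'J2', 'J7']
Sequence: J4 → J1 → J3 → J6 → J5 → J2 → J7
Makespan calculation:
  J4: M1 done=1, M2 done=14
  J1: M1 done=7, M2 done=26
  J3: M1 done=15, M2 done=34
  J6: M1 done=30, M2 done=50
  J5: M1 done=47, M2 done=56
  J2: M1 done=58, M2 done=61
  J7: M1 done=65, M2 done=67
= Sequence: J4 → J1 → J3 → J6 → J5 → J2 → J7, Makespan: 67


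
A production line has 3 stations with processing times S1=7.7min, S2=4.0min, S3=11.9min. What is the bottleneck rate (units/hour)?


Bottleneck = longest station time
Station times: [7.7, 4.0, 11.9]
Max = 11.9 min
Rate = 60 / 11.9
= 5.04 units/hour (bottleneck: 11.9min)


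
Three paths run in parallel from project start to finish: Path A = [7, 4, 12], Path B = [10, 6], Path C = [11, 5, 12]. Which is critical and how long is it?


Path A: 7 + 4 + 12 = 23
Path B: 10 + 6 = 16
Path C: 11 + 5 + 12 = 28
Critical path = longest = max(23, 16, 28)
= 28 (Path C)


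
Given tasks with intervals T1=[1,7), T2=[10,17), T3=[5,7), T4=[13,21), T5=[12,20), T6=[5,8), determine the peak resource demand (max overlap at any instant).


Check each time point for overlaps:
  t=5: 3 tasks active (T1, T3, T6)
Max concurrent = 3


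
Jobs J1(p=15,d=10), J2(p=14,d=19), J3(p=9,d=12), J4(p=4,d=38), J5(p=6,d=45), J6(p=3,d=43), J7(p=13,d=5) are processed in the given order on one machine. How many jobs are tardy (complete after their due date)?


Completion vs due date:
  J1: C=15, d=10 → TARDY
  J2: C=29, d=19 → TARDY
  J3: C=38, d=12 → TARDY
  J4: C=42, d=38 → TARDY
  J5: C=48, d=45 → TARDY
  J6: C=51, d=43 → TARDY
  J7: C=64, d=5 → TARDY
Tardy jobs: J1, J2, J3, J4, J5, J6, J7
Count = 7


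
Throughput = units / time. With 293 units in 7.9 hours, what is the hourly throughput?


Throughput = units / time
= 293 / 7.9
= 37.1 units/hour


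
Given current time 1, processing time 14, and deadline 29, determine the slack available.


Slack = due - current_time - processing
= 29 - 1 - 14
= 14


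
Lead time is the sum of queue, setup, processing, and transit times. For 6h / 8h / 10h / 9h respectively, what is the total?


Lead time = queue + setup + processing + transit
= 6 + 8 + 10 + 9
= 33 hours


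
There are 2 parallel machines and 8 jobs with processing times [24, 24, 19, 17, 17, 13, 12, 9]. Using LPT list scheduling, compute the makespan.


Jobs (LPT sorted): [24, 24, 19, 17, 17, 13, 12, 9]
Machines: 2
  J=24 → Machine 1 (load: 0+24=24)
  J=24 → Machine 2 (load: 0+24=24)
  J=19 → Machine 1 (load: 24+19=43)
  J=17 → Machine 2 (load: 24+17=41)
  J=17 → Machine 2 (load: 41+17=58)
  J=13 → Machine 1 (load: 43+13=56)
  J=12 → Machine 1 (load: 56+12=68)
  J=9 → Machine 2 (load: 58+9=67)
Machine loads: [68, 67]
Makespan = max = 68 time units


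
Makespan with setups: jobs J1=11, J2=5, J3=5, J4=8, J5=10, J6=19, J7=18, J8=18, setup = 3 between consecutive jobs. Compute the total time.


Makespan = Σ processing + (n-1) × setup
= (11 + 5 + 5 + 8 + 10 + 19 + 18 + 18) + (8-1)×3
= 94 + 21
= 115 time units


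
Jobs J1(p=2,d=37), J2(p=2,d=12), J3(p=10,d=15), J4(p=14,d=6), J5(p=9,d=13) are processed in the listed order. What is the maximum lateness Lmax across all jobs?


Lateness per job (L = C - d):
  J1: C=2, d=37, L=-35
  J2: C=4, d=12, L=-8
  J3: C=14, d=15, L=-1
  J4: C=28, d=6, L=22
  J5: C=37, d=13, L=24
Lmax = max(-35, -8, -1, 22, 24)
= 24


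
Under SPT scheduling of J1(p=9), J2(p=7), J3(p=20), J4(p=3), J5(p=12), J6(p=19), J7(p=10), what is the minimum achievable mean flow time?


SPT order: J4 → J2 → J1 → J7 → J5 → J6 → J3
Completion times:
  J4: C=3
  J2: C=10
  J1: C=19
  J7: C=29
  J5: C=41
  J6: C=60
  J3: C=80
Sum = 242, n = 7
Mean flow = 242/7
= 34.57


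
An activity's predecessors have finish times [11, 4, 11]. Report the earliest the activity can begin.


ES = max of all predecessor completion times
Predecessors: [11, 4, 11]
ES = max(11, 4, 11)
= 11


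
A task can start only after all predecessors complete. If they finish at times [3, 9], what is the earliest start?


ES = max of all predecessor completion times
Predecessors: [3, 9]
ES = max(3, 9)
= 9


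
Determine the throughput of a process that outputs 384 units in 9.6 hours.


Throughput = units / time
= 384 / 9.6
= 40.0 units/hour


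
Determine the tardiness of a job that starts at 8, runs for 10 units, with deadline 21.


Completion = start + processing = 8 + 10 = 18
Tardiness = max(0, C - d) = max(0, 18 - 21)
= max(0, -3)
= 0


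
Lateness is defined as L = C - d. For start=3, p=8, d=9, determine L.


Completion = 3 + 8 = 11
Lateness = C - d = 11 - 9
= 2


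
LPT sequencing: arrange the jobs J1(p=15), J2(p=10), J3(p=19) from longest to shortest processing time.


LPT: sort by longest processing time first
  J3: p=19
  J1: p=15
  J2: p=10
Order: J3 → J1 → J2


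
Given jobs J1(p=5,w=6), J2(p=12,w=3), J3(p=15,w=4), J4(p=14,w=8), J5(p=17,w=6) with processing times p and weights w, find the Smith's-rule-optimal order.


WSPT (Smith's rule): sort by p/w ascending
  J1: p/w = 5/6 = 0.833
  J4: p/w = 14/8 = 1.750
  J5: p/w = 17/6 = 2.833
  J3: p/w = 15/4 = 3.750
  J2: p/w = 12/3 = 4.000
Order: J1 → J4 → J5 → J3 → J2


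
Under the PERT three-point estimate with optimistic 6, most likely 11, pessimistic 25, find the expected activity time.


te = (o + 4m + p) / 6
= (6 + 4×11 + 25) / 6
= (6 + 44 + 25) / 6
= 75 / 6
= 12.50


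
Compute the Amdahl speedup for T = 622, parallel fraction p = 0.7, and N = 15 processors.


Amdahl's law: T_p = T × ((1-p) + p/N)
= 622 × ((1-0.7) + 0.7/15)
= 622 × (0.30 + 0.0467)
= 622 × 0.3467
= 215.63
Speedup = 622/215.63
= 2.88×


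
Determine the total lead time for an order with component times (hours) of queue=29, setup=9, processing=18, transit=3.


Lead time = queue + setup + processing + transit
= 29 + 9 + 18 + 3
= 59 hours


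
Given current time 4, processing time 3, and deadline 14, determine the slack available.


Slack = due - current_time - processing
= 14 - 4 - 3
= 7


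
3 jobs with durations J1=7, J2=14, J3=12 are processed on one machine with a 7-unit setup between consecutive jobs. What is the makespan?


Makespan = Σ processing + (n-1) × setup
= (7 + 14 + 12) + (3-1)×7
= 33 + 14
= 47 time units


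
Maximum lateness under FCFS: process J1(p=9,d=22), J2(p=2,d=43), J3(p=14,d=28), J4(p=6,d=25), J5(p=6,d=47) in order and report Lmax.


Lateness per job (L = C - d):
  J1: C=9, d=22, L=-13
  J2: C=11, d=43, L=-32
  J3: C=25, d=28, L=-3
  J4: C=31, d=25, L=6
  J5: C=37, d=47, L=-10
Lmax = max(-13, -32, -3, 6, -10)
= 6


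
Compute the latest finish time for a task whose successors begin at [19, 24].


LF = min of all successor start times
Successors start at: [19, 24]
LF = min(19, 24)
= 19


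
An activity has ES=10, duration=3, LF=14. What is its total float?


EF = ES + duration = 10 + 3 = 13
LS = LF - duration = 14 - 3 = 11
Total Float = LF - EF = 14 - 13
(or LS - ES = 11 - 10)
= 1


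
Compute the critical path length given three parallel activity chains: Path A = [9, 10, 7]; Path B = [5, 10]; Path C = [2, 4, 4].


Path A: 9 + 10 + 7 = 26
Path B: 5 + 10 = 15
Path C: 2 + 4 + 4 = 10
Critical path = longest = max(26, 15, 10)
= 26 (Path A)


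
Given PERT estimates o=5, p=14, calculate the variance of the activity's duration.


σ² = ((p - o) / 6)² = (p - o)² / 36
= (14 - 5)² / 36
= 9² / 36
= 81 / 36
= 2.2500


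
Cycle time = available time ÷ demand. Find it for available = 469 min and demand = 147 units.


Cycle time = available time / demand
= 469 / 147
= 3.19 min/unit


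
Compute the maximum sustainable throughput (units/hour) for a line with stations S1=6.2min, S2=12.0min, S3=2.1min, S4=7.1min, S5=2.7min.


Bottleneck = longest station time
Station times: [6.2, 12.0, 2.1, 7.1, 2.7]
Max = 12.0 min
Rate = 60 / 12.0
= 5.00 units/hour (bottleneck: 12.0min)


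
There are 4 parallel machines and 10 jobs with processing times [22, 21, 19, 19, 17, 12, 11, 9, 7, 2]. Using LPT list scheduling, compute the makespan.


Jobs (LPT sorted): [22, 21, 19, 19, 17, 12, 11, 9, 7, 2]
Machines: 4
  J=22 → Machine 1 (load: 0+22=22)
  J=21 → Machine 2 (load: 0+21=21)
  J=19 → Machine 3 (load: 0+19=19)
  J=19 → Machine 4 (load: 0+19=19)
  J=17 → Machine 3 (load: 19+17=36)
  J=12 → Machine 4 (load: 19+12=31)
  J=11 → Machine 2 (load: 21+11=32)
  J=9 → Machine 1 (load: 22+9=31)
  J=7 → Machine 1 (load: 31+7=38)
  J=2 → Machine 4 (load: 31+2=33)
Machine loads: [38, 32, 36, 33]
Makespan = max = 38 time units


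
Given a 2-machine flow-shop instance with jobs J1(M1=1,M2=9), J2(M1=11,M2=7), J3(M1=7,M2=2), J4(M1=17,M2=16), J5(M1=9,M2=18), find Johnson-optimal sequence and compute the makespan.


Johnson's rule:
Group 1 (M1≤M2, sort by M1): ['J1', 'J5']
Group 2 (M1>M2, sort desc M2): ['J4', 'J2', 'J3']
Sequence: J1 → J5 → J4 → J2 → J3
Makespan calculation:
  J1: M1 done=1, M2 done=10
  J5: M1 done=10, M2 done=28
  J4: M1 done=27, M2 done=44
  J2: M1 done=38, M2 done=51
  J3: M1 done=45, M2 done=53
= Sequence: J1 → J5 → J4 → J2 → J3, Makespan: 53


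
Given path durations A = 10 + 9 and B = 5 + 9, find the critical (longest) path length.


Path A: 10 + 9 = 19
Path B: 5 + 9 = 14
Critical path = longest = max(19, 14)
= 19 (Path A)


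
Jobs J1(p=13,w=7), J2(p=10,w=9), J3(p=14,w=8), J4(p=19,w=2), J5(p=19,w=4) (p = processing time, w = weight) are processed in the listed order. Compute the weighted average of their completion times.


Completion times:
  J1: C=13, w×C=7×13=91
  J2: C=23, w×C=9×23=207
  J3: C=37, w×C=8×37=296
  J4: C=56, w×C=2×56=112
  J5: C=75, w×C=4×75=300
Sum w×C = 1006
Sum w = 30
Weighted avg = 1006/30
= 33.53


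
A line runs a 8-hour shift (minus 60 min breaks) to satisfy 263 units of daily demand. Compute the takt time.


Available = 8×60 - 60 = 420 min
Takt time = 420 / 263
= 1.60 min/unit


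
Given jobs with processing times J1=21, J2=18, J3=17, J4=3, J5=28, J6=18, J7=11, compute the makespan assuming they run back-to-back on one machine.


Sequential makespan: sum all processing times
= 21 + 18 + 17 + 3 + 28 + 18 + 11
= 116 time units


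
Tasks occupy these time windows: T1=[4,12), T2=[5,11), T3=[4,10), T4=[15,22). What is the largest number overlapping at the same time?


Check each time point for overlaps:
  t=5: 3 tasks active (T1, T2, T3)
Max concurrent = 3


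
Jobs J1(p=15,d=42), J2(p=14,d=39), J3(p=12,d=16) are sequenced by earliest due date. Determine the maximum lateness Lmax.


EDD order: J3 → J2 → J1
Completion and lateness:
  J3: C=12, d=16, L=12-16=-4
  J2: C=26, d=39, L=26-39=-13
  J1: C=41, d=42, L=41-42=-1
Lmax = max(-4, -13, -1)
= -1


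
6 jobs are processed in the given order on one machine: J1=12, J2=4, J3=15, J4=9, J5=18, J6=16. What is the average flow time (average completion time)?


Completion times:
  J1: completes at 12
  J2: completes at 16
  J3: completes at 31
  J4: completes at 40
  J5: completes at 58
  J6: completes at 74
Sum = 231
Average = 231/6
= 38.50


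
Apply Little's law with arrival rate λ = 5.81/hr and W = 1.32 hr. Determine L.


Little's law: L = λ × W
= 5.81 × 1.32
= 7.67


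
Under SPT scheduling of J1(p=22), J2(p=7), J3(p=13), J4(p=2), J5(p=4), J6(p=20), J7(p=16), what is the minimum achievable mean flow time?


SPT order: J4 → J5 → J2 → J3 → J7 → J6 → J1
Completion times:
  J4: C=2
  J5: C=6
  J2: C=13
  J3: C=26
  J7: C=42
  J6: C=62
  J1: C=84
Sum = 235, n = 7
Mean flow = 235/7
= 33.57


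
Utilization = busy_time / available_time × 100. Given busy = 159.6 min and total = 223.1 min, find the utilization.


Utilization = busy / total × 100
= 159.6 / 223.1 × 100
= 71.5%


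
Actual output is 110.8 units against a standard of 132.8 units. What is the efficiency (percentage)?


Efficiency = (actual / standard) × 100
= (110.8 / 132.8) × 100
= 83.4%


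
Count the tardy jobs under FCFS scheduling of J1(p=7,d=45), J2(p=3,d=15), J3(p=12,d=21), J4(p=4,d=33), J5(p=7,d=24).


Completion vs due date:
  J1: C=7, d=45 → on time
  J2: C=10, d=15 → on time
  J3: C=22, d=21 → TARDY
  J4: C=26, d=33 → on time
  J5: C=33, d=24 → TARDY
Tardy jobs: J3, J5
Count = 2


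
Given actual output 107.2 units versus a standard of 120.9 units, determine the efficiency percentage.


Efficiency = (actual / standard) × 100
= (107.2 / 120.9) × 100
= 88.7%


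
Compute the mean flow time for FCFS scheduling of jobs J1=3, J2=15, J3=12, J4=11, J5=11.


Completion times:
  J1: completes at 3
  J2: completes at 18
  J3: completes at 30
  J4: completes at 41
  J5: completes at 52
Sum = 144
Average = 144/5
= 28.80


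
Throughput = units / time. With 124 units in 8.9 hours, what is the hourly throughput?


Throughput = units / time
= 124 / 8.9
= 13.9 units/hour


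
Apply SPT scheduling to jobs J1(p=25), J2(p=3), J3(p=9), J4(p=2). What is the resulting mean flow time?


SPT order: J4 → J2 → J3 → J1
Completion times:
  J4: C=2
  J2: C=5
  J3: C=14
  J1: C=39
Sum = 60, n = 4
Mean flow = 60/4
= 15.00


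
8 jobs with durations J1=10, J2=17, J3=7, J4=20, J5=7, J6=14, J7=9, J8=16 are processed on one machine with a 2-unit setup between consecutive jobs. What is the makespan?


Makespan = Σ processing + (n-1) × setup
= (10 + 17 + 7 + 20 + 7 + 14 + 9 + 16) + (8-1)×2
= 100 + 14
= 114 time units


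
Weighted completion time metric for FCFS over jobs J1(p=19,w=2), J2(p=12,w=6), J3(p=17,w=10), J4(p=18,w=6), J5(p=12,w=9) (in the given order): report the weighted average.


Completion times:
  J1: C=19, w×C=2×19=38
  J2: C=31, w×C=6×31=186
  J3: C=48, w×C=10×48=480
  J4: C=66, w×C=6×66=396
  J5: C=78, w×C=9×78=702
Sum w×C = 1802
Sum w = 33
Weighted avg = 1802/33
= 54.61


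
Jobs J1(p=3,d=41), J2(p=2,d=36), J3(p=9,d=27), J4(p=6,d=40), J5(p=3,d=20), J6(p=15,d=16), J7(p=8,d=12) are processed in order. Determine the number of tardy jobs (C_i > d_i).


Completion vs due date:
  J1: C=3, d=41 → on time
  J2: C=5, d=36 → on time
  J3: C=14, d=27 → on time
  J4: C=20, d=40 → on time
  J5: C=23, d=20 → TARDY
  J6: C=38, d=16 → TARDY
  J7: C=46, d=12 → TARDY
Tardy jobs: J5, J6, J7
Count = 3


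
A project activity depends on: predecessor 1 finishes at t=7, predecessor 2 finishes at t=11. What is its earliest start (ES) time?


ES = max of all predecessor completion times
Predecessors: [7, 11]
ES = max(7, 11)
= 11


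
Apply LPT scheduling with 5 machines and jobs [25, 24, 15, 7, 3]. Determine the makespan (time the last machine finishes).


Jobs (LPT sorted): [25, 24, 15, 7, 3]
Machines: 5
  J=25 → Machine 1 (load: 0+25=25)
  J=24 → Machine 2 (load: 0+24=24)
  J=15 → Machine 3 (load: 0+15=15)
  J=7 → Machine 4 (load: 0+7=7)
  J=3 → Machine 5 (load: 0+3=3)
Machine loads: [25, 24, 15, 7, 3]
Makespan = max = 25 time units


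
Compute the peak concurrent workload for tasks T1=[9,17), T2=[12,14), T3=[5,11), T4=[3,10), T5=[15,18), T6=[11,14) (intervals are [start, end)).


Check each time point for overlaps:
  t=9: 3 tasks active (T1, T3, T4)
Max concurrent = 3


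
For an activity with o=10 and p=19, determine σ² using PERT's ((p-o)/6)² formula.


σ² = ((p - o) / 6)² = (p - o)² / 36
= (19 - 10)² / 36
= 9² / 36
= 81 / 36
= 2.2500


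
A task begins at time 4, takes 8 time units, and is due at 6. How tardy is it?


Completion = start + processing = 4 + 8 = 12
Tardiness = max(0, C - d) = max(0, 12 - 6)
= max(0, 6)
= 6


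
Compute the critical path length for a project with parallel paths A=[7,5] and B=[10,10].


Path A: 7 + 5 = 12
Path B: 10 + 10 = 20
Critical path = longest = max(12, 20)
= 20 (Path B)


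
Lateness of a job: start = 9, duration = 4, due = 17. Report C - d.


Completion = 9 + 4 = 13
Lateness = C - d = 13 - 17
= -4


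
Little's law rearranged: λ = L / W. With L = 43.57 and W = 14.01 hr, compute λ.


Little's law: L = λW → λ = L / W
= 43.57 / 14.01
= 3.11 per hour


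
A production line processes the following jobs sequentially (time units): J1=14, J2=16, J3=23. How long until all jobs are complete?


Sequential makespan: sum all processing times
= 14 + 16 + 23
= 53 time units


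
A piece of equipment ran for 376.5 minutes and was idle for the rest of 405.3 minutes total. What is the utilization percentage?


Utilization = busy / total × 100
= 376.5 / 405.3 × 100
= 92.9%


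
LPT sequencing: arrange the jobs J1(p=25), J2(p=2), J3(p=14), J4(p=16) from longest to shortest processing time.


LPT: sort by longest processing time first
  J1: p=25
  J4: p=16
  J3: p=14
  J2: p=2
Order: J1 → J4 → J3 → J2


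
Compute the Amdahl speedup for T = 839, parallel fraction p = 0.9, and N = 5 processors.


Amdahl's law: T_p = T × ((1-p) + p/N)
= 839 × ((1-0.9) + 0.9/5)
= 839 × (0.10 + 0.1800)
= 839 × 0.2800
= 234.92
Speedup = 839/234.92
= 3.57×


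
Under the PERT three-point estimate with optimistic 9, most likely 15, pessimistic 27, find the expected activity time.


te = (o + 4m + p) / 6
= (9 + 4×15 + 27) / 6
= (9 + 60 + 27) / 6
= 96 / 6
= 16.00


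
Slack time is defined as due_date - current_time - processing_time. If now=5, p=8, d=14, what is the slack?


Slack = due - current_time - processing
= 14 - 5 - 8
= 1


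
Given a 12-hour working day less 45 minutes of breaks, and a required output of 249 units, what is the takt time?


Available = 12×60 - 45 = 675 min
Takt time = 675 / 249
= 2.71 min/unit


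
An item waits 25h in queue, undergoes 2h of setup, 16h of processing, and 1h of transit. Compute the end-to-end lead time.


Lead time = queue + setup + processing + transit
= 25 + 2 + 16 + 1
= 44 hours


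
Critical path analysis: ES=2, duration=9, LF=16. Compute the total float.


EF = ES + duration = 2 + 9 = 11
LS = LF - duration = 16 - 9 = 7
Total Float = LF - EF = 16 - 11
(or LS - ES = 7 - 2)
= 5


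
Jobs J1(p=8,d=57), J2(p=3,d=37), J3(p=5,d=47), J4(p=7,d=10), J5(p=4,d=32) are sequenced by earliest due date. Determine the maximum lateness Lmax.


EDD order: J4 → J5 → J2 → J3 → J1
Completion and lateness:
  J4: C=7, d=10, L=7-10=-3
  J5: C=11, d=32, L=11-32=-21
  J2: C=14, d=37, L=14-37=-23
  J3: C=19, d=47, L=19-47=-28
  J1: C=27, d=57, L=27-57=-30
Lmax = max(-3, -21, -23, -28, -30)
= -3


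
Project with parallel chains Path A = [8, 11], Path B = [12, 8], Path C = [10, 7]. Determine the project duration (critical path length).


Path A: 8 + 11 = 19
Path B: 12 + 8 = 20
Path C: 10 + 7 = 17
Critical path = longest = max(19, 20, 17)
= 20 (Path B)


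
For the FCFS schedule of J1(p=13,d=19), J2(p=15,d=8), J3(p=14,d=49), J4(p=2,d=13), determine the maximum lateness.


Lateness per job (L = C - d):
  J1: C=13, d=19, L=-6
  J2: C=28, d=8, L=20
  J3: C=42, d=49, L=-7
  J4: C=44, d=13, L=31
Lmax = max(-6, 20, -7, 31)
= 31


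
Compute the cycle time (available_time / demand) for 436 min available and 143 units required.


Cycle time = available time / demand
= 436 / 143
= 3.05 min/unit


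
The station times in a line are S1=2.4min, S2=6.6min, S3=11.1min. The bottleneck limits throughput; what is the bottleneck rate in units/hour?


Bottleneck = longest station time
Station times: [2.4, 6.6, 11.1]
Max = 11.1 min
Rate = 60 / 11.1
= 5.41 units/hour (bottleneck: 11.1min)


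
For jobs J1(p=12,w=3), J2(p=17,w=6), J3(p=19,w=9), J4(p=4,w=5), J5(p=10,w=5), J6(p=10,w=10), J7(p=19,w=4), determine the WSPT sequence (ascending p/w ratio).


WSPT (Smith's rule): sort by p/w ascending
  J4: p/w = 4/5 = 0.800
  J6: p/w = 10/10 = 1.000
  J5: p/w = 10/5 = 2.000
  J3: p/w = 19/9 = 2.111
  J2: p/w = 17/6 = 2.833
  J1: p/w = 12/3 = 4.000
  J7: p/w = 19/4 = 4.750
Order: J4 → J6 → J5 → J3 → J2 → J1 → J7


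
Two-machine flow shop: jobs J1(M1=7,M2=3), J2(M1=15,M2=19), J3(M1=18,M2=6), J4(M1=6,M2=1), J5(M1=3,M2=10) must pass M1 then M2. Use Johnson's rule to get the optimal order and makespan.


Johnson's rule:
Group 1 (M1≤M2, sort by M1): ['J5', 'J2']
Group 2 (M1>M2, sort desc M2): ['J3', 'J1', 'J4']
Sequence: J5 → J2 → J3 → J1 → J4
Makespan calculation:
  J5: M1 done=3, M2 done=13
  J2: M1 done=18, M2 done=37
  J3: M1 done=36, M2 done=43
  J1: M1 done=43, M2 done=46
  J4: M1 done=49, M2 done=50
= Sequence: J5 → J2 → J3 → J1 → J4, Makespan: 50


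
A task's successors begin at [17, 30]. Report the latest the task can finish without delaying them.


LF = min of all successor start times
Successors start at: [17, 30]
LF = min(17, 30)
= 17


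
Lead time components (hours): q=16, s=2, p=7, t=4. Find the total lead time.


Lead time = queue + setup + processing + transit
= 16 + 2 + 7 + 4
= 29 hours


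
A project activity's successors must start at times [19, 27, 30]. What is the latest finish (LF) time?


LF = min of all successor start times
Successors start at: [19, 27, 30]
LF = min(19, 27, 30)
= 19


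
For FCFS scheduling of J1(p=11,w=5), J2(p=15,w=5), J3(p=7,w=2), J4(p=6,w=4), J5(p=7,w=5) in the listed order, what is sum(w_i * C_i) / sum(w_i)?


Completion times:
  J1: C=11, w×C=5×11=55
  J2: C=26, w×C=5×26=130
  J3: C=33, w×C=2×33=66
  J4: C=39, w×C=4×39=156
  J5: C=46, w×C=5×46=230
Sum w×C = 637
Sum w = 21
Weighted avg = 637/21
= 30.33


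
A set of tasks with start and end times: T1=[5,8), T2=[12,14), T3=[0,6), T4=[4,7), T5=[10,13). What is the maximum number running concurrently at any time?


Check each time point for overlaps:
  t=5: 3 tasks active (T1, T3, T4)
Max concurrent = 3


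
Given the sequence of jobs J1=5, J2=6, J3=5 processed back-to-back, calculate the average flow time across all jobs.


Completion times:
  J1: completes at 5
  J2: completes at 11
  J3: completes at 16
Sum = 32
Average = 32/3
= 10.67


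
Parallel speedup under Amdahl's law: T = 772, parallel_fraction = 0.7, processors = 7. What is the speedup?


Amdahl's law: T_p = T × ((1-p) + p/N)
= 772 × ((1-0.7) + 0.7/7)
= 772 × (0.30 + 0.1000)
= 772 × 0.4000
= 308.80
Speedup = 772/308.80
= 2.50×


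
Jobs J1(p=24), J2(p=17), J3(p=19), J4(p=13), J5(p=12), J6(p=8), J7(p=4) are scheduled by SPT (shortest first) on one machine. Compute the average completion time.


SPT order: J7 → J6 → J5 → J4 → J2 → J3 → J1
Completion times:
  J7: C=4
  J6: C=12
  J5: C=24
  J4: C=37
  J2: C=54
  J3: C=73
  J1: C=97
Sum = 301, n = 7
Mean flow = 301/7
= 43.00


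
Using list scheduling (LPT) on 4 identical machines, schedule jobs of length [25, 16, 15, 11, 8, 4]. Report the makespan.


Jobs (LPT sorted): [25, 16, 15, 11, 8, 4]
Machines: 4
  J=25 → Machine 1 (load: 0+25=25)
  J=16 → Machine 2 (load: 0+16=16)
  J=15 → Machine 3 (load: 0+15=15)
  J=11 → Machine 4 (load: 0+11=11)
  J=8 → Machine 4 (load: 11+8=19)
  J=4 → Machine 3 (load: 15+4=19)
Machine loads: [25, 16, 19, 19]
Makespan = max = 25 time units


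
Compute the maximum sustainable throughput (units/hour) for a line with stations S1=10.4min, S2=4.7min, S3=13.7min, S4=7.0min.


Bottleneck = longest station time
Station times: [10.4, 4.7, 13.7, 7.0]
Max = 13.7 min
Rate = 60 / 13.7
= 4.38 units/hour (bottleneck: 13.7min)


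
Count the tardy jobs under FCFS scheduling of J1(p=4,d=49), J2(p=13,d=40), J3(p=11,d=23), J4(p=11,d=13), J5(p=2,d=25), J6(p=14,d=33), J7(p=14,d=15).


Completion vs due date:
  J1: C=4, d=49 → on time
  J2: C=17, d=40 → on time
  J3: C=28, d=23 → TARDY
  J4: C=39, d=13 → TARDY
  J5: C=41, d=25 → TARDY
  J6: C=55, d=33 → TARDY
  J7: C=69, d=15 → TARDY
Tardy jobs: J3, J4, J5, J6, J7
Count = 5


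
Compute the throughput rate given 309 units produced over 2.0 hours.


Throughput = units / time
= 309 / 2.0
= 154.5 units/hour


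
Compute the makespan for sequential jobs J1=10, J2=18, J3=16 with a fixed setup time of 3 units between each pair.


Makespan = Σ processing + (n-1) × setup
= (10 + 18 + 16) + (3-1)×3
= 44 + 6
= 50 time units


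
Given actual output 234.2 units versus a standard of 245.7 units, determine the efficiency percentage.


Efficiency = (actual / standard) × 100
= (234.2 / 245.7) × 100
= 95.3%


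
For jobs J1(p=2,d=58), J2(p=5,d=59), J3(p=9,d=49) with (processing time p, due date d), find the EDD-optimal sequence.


EDD: sort by earliest due date
  J3: d=49, p=9
  J1: d=58, p=2
  J2: d=59, p=5
Order: J3 → J1 → J2


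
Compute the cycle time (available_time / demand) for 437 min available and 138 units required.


Cycle time = available time / demand
= 437 / 138
= 3.17 min/unit


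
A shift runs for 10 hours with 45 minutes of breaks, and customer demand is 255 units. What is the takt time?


Available = 10×60 - 45 = 555 min
Takt time = 555 / 255
= 2.18 min/unit


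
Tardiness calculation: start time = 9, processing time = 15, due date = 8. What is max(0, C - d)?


Completion = start + processing = 9 + 15 = 24
Tardiness = max(0, C - d) = max(0, 24 - 8)
= max(0, 16)
= 16
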